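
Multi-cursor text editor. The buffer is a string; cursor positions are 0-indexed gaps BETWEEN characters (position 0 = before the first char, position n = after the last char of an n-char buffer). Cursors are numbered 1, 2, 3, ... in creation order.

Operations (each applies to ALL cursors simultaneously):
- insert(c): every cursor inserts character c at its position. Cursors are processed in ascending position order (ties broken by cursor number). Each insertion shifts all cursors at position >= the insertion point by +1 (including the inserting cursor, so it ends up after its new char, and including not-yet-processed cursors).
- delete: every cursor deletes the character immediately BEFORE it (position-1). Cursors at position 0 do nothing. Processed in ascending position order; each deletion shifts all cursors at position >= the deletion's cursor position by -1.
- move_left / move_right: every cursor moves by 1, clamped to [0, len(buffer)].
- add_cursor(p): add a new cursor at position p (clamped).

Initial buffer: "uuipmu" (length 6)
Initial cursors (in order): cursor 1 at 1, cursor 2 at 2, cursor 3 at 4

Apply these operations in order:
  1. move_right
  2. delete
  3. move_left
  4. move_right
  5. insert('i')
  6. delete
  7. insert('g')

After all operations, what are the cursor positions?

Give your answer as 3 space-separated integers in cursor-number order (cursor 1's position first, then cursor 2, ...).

After op 1 (move_right): buffer="uuipmu" (len 6), cursors c1@2 c2@3 c3@5, authorship ......
After op 2 (delete): buffer="upu" (len 3), cursors c1@1 c2@1 c3@2, authorship ...
After op 3 (move_left): buffer="upu" (len 3), cursors c1@0 c2@0 c3@1, authorship ...
After op 4 (move_right): buffer="upu" (len 3), cursors c1@1 c2@1 c3@2, authorship ...
After op 5 (insert('i')): buffer="uiipiu" (len 6), cursors c1@3 c2@3 c3@5, authorship .12.3.
After op 6 (delete): buffer="upu" (len 3), cursors c1@1 c2@1 c3@2, authorship ...
After op 7 (insert('g')): buffer="uggpgu" (len 6), cursors c1@3 c2@3 c3@5, authorship .12.3.

Answer: 3 3 5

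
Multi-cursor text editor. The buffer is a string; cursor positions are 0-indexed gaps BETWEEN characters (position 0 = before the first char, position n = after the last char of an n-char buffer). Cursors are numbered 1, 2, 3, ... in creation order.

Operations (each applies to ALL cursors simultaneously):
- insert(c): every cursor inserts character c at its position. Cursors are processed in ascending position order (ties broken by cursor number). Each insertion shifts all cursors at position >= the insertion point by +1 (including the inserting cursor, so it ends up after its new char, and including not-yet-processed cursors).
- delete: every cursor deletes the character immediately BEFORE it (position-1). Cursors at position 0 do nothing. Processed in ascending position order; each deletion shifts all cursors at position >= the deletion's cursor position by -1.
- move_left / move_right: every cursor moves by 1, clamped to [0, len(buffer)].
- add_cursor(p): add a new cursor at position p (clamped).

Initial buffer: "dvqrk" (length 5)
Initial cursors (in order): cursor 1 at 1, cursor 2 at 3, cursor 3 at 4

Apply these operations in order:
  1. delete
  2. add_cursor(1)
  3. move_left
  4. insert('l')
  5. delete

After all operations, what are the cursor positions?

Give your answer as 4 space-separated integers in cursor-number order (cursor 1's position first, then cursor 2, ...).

Answer: 0 0 0 0

Derivation:
After op 1 (delete): buffer="vk" (len 2), cursors c1@0 c2@1 c3@1, authorship ..
After op 2 (add_cursor(1)): buffer="vk" (len 2), cursors c1@0 c2@1 c3@1 c4@1, authorship ..
After op 3 (move_left): buffer="vk" (len 2), cursors c1@0 c2@0 c3@0 c4@0, authorship ..
After op 4 (insert('l')): buffer="llllvk" (len 6), cursors c1@4 c2@4 c3@4 c4@4, authorship 1234..
After op 5 (delete): buffer="vk" (len 2), cursors c1@0 c2@0 c3@0 c4@0, authorship ..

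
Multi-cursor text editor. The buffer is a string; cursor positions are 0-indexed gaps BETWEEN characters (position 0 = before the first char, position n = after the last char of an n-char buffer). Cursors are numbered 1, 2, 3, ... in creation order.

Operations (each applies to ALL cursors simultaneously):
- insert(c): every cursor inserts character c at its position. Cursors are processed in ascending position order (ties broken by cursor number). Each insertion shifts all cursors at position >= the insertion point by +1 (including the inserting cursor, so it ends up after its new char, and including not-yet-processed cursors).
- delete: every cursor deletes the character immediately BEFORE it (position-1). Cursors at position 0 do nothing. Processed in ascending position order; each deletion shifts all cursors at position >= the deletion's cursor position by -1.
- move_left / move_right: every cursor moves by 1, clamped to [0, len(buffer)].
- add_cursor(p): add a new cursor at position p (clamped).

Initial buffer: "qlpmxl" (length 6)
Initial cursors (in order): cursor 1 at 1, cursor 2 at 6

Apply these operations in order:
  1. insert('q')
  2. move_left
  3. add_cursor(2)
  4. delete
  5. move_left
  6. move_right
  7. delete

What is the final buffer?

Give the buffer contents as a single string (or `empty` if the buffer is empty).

After op 1 (insert('q')): buffer="qqlpmxlq" (len 8), cursors c1@2 c2@8, authorship .1.....2
After op 2 (move_left): buffer="qqlpmxlq" (len 8), cursors c1@1 c2@7, authorship .1.....2
After op 3 (add_cursor(2)): buffer="qqlpmxlq" (len 8), cursors c1@1 c3@2 c2@7, authorship .1.....2
After op 4 (delete): buffer="lpmxq" (len 5), cursors c1@0 c3@0 c2@4, authorship ....2
After op 5 (move_left): buffer="lpmxq" (len 5), cursors c1@0 c3@0 c2@3, authorship ....2
After op 6 (move_right): buffer="lpmxq" (len 5), cursors c1@1 c3@1 c2@4, authorship ....2
After op 7 (delete): buffer="pmq" (len 3), cursors c1@0 c3@0 c2@2, authorship ..2

Answer: pmq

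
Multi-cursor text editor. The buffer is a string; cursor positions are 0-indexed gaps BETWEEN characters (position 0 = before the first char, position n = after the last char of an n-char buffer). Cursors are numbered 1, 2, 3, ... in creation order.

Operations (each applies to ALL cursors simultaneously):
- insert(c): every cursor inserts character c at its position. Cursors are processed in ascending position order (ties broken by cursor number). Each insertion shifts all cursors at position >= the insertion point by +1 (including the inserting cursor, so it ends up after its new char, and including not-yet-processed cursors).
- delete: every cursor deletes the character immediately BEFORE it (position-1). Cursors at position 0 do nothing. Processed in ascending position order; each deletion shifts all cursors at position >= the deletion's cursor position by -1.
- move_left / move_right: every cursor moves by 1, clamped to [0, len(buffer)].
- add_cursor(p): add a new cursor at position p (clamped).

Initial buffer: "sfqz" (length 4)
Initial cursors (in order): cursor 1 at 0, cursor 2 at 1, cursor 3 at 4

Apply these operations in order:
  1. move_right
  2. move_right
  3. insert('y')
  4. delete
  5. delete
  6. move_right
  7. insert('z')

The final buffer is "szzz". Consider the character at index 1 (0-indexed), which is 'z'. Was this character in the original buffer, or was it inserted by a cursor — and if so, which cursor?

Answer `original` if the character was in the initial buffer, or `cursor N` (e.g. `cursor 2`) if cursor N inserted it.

Answer: cursor 1

Derivation:
After op 1 (move_right): buffer="sfqz" (len 4), cursors c1@1 c2@2 c3@4, authorship ....
After op 2 (move_right): buffer="sfqz" (len 4), cursors c1@2 c2@3 c3@4, authorship ....
After op 3 (insert('y')): buffer="sfyqyzy" (len 7), cursors c1@3 c2@5 c3@7, authorship ..1.2.3
After op 4 (delete): buffer="sfqz" (len 4), cursors c1@2 c2@3 c3@4, authorship ....
After op 5 (delete): buffer="s" (len 1), cursors c1@1 c2@1 c3@1, authorship .
After op 6 (move_right): buffer="s" (len 1), cursors c1@1 c2@1 c3@1, authorship .
After op 7 (insert('z')): buffer="szzz" (len 4), cursors c1@4 c2@4 c3@4, authorship .123
Authorship (.=original, N=cursor N): . 1 2 3
Index 1: author = 1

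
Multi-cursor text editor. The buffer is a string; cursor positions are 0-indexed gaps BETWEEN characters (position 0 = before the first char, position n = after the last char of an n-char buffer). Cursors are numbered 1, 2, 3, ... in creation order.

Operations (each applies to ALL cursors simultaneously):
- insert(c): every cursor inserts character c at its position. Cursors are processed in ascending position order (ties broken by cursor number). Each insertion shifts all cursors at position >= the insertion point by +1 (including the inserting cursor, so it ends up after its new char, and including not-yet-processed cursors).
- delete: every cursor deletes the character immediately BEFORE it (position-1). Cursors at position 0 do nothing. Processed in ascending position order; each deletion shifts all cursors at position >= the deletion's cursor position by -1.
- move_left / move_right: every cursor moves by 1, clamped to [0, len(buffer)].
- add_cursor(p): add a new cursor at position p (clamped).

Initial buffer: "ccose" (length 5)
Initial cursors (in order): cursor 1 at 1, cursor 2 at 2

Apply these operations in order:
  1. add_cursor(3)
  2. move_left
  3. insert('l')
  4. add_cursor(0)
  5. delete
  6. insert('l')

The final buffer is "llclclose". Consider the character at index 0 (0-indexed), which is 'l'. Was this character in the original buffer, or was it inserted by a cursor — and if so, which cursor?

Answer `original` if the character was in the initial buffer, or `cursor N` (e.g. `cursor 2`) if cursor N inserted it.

After op 1 (add_cursor(3)): buffer="ccose" (len 5), cursors c1@1 c2@2 c3@3, authorship .....
After op 2 (move_left): buffer="ccose" (len 5), cursors c1@0 c2@1 c3@2, authorship .....
After op 3 (insert('l')): buffer="lclclose" (len 8), cursors c1@1 c2@3 c3@5, authorship 1.2.3...
After op 4 (add_cursor(0)): buffer="lclclose" (len 8), cursors c4@0 c1@1 c2@3 c3@5, authorship 1.2.3...
After op 5 (delete): buffer="ccose" (len 5), cursors c1@0 c4@0 c2@1 c3@2, authorship .....
After op 6 (insert('l')): buffer="llclclose" (len 9), cursors c1@2 c4@2 c2@4 c3@6, authorship 14.2.3...
Authorship (.=original, N=cursor N): 1 4 . 2 . 3 . . .
Index 0: author = 1

Answer: cursor 1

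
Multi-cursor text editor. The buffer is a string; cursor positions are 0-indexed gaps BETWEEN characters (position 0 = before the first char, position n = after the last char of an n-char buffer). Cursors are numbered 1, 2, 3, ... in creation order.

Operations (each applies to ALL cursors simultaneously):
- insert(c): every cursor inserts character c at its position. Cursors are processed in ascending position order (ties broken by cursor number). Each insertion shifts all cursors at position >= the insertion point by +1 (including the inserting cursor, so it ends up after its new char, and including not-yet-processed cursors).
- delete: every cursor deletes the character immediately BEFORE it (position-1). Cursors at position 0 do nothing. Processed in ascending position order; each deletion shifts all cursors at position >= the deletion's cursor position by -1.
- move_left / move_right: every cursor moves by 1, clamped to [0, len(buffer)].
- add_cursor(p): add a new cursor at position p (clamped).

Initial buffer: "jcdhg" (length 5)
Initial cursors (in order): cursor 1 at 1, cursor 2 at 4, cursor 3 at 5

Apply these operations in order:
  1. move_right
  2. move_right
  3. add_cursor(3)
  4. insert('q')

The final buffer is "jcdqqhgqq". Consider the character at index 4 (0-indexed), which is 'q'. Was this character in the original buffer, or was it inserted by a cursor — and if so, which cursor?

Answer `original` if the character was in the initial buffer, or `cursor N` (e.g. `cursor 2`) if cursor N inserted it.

After op 1 (move_right): buffer="jcdhg" (len 5), cursors c1@2 c2@5 c3@5, authorship .....
After op 2 (move_right): buffer="jcdhg" (len 5), cursors c1@3 c2@5 c3@5, authorship .....
After op 3 (add_cursor(3)): buffer="jcdhg" (len 5), cursors c1@3 c4@3 c2@5 c3@5, authorship .....
After op 4 (insert('q')): buffer="jcdqqhgqq" (len 9), cursors c1@5 c4@5 c2@9 c3@9, authorship ...14..23
Authorship (.=original, N=cursor N): . . . 1 4 . . 2 3
Index 4: author = 4

Answer: cursor 4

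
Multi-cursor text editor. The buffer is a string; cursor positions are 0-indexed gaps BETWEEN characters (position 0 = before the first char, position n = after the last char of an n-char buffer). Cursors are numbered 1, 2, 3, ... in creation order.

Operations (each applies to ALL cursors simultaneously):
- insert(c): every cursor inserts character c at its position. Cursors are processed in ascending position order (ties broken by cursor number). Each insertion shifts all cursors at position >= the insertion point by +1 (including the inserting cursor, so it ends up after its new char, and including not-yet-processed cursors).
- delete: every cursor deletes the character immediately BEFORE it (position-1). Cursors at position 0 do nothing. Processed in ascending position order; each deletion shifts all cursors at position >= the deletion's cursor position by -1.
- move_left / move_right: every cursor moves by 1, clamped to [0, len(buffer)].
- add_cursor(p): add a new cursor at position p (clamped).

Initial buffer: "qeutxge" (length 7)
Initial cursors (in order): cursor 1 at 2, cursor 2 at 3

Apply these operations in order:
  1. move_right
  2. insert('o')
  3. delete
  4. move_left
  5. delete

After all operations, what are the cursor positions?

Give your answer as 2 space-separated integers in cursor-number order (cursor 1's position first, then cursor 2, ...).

Answer: 1 1

Derivation:
After op 1 (move_right): buffer="qeutxge" (len 7), cursors c1@3 c2@4, authorship .......
After op 2 (insert('o')): buffer="qeuotoxge" (len 9), cursors c1@4 c2@6, authorship ...1.2...
After op 3 (delete): buffer="qeutxge" (len 7), cursors c1@3 c2@4, authorship .......
After op 4 (move_left): buffer="qeutxge" (len 7), cursors c1@2 c2@3, authorship .......
After op 5 (delete): buffer="qtxge" (len 5), cursors c1@1 c2@1, authorship .....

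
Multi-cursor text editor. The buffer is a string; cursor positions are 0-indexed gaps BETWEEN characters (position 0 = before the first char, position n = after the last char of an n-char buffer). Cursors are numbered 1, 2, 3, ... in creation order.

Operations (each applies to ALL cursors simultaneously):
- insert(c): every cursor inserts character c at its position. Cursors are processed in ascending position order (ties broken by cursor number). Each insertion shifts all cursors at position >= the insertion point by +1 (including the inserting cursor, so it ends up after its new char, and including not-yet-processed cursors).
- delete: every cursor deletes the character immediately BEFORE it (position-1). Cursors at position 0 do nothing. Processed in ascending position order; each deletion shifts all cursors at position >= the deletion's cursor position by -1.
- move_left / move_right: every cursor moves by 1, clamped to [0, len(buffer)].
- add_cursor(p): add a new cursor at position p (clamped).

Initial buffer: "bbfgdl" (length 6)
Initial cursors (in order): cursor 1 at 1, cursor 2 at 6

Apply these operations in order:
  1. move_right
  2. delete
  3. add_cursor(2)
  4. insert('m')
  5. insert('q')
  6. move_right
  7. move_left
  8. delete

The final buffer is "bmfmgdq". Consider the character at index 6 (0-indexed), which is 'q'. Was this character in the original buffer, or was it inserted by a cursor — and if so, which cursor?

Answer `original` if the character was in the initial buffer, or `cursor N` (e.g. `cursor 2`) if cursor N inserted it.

After op 1 (move_right): buffer="bbfgdl" (len 6), cursors c1@2 c2@6, authorship ......
After op 2 (delete): buffer="bfgd" (len 4), cursors c1@1 c2@4, authorship ....
After op 3 (add_cursor(2)): buffer="bfgd" (len 4), cursors c1@1 c3@2 c2@4, authorship ....
After op 4 (insert('m')): buffer="bmfmgdm" (len 7), cursors c1@2 c3@4 c2@7, authorship .1.3..2
After op 5 (insert('q')): buffer="bmqfmqgdmq" (len 10), cursors c1@3 c3@6 c2@10, authorship .11.33..22
After op 6 (move_right): buffer="bmqfmqgdmq" (len 10), cursors c1@4 c3@7 c2@10, authorship .11.33..22
After op 7 (move_left): buffer="bmqfmqgdmq" (len 10), cursors c1@3 c3@6 c2@9, authorship .11.33..22
After op 8 (delete): buffer="bmfmgdq" (len 7), cursors c1@2 c3@4 c2@6, authorship .1.3..2
Authorship (.=original, N=cursor N): . 1 . 3 . . 2
Index 6: author = 2

Answer: cursor 2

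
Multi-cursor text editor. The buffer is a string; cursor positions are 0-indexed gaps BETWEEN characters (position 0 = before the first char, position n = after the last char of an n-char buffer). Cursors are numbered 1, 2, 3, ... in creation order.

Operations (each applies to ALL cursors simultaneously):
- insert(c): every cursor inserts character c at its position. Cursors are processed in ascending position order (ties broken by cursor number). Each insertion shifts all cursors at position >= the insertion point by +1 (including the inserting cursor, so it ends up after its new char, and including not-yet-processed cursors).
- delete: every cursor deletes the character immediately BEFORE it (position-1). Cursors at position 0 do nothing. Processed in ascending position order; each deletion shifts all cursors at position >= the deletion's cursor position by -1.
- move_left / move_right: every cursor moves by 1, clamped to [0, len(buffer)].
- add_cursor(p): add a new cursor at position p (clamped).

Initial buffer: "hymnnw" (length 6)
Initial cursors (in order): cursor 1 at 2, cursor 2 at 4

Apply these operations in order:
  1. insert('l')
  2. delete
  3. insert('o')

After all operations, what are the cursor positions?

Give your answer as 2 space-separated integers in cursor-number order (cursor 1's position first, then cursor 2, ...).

After op 1 (insert('l')): buffer="hylmnlnw" (len 8), cursors c1@3 c2@6, authorship ..1..2..
After op 2 (delete): buffer="hymnnw" (len 6), cursors c1@2 c2@4, authorship ......
After op 3 (insert('o')): buffer="hyomnonw" (len 8), cursors c1@3 c2@6, authorship ..1..2..

Answer: 3 6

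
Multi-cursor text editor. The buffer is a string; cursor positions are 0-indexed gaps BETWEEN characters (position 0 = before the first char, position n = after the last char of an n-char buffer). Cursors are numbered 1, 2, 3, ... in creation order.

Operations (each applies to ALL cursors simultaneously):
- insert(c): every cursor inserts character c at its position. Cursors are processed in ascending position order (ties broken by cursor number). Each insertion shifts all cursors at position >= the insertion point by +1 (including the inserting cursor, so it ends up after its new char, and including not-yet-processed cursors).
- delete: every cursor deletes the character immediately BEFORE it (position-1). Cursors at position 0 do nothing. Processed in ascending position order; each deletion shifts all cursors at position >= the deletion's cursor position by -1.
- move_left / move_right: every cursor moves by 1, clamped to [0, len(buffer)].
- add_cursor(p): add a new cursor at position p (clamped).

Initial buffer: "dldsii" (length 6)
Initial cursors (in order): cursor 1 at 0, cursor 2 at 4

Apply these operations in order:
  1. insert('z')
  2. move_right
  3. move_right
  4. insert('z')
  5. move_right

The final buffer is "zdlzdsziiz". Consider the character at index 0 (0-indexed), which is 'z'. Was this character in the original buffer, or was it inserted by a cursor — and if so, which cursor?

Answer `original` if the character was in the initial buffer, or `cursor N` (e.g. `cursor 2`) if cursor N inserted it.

After op 1 (insert('z')): buffer="zdldszii" (len 8), cursors c1@1 c2@6, authorship 1....2..
After op 2 (move_right): buffer="zdldszii" (len 8), cursors c1@2 c2@7, authorship 1....2..
After op 3 (move_right): buffer="zdldszii" (len 8), cursors c1@3 c2@8, authorship 1....2..
After op 4 (insert('z')): buffer="zdlzdsziiz" (len 10), cursors c1@4 c2@10, authorship 1..1..2..2
After op 5 (move_right): buffer="zdlzdsziiz" (len 10), cursors c1@5 c2@10, authorship 1..1..2..2
Authorship (.=original, N=cursor N): 1 . . 1 . . 2 . . 2
Index 0: author = 1

Answer: cursor 1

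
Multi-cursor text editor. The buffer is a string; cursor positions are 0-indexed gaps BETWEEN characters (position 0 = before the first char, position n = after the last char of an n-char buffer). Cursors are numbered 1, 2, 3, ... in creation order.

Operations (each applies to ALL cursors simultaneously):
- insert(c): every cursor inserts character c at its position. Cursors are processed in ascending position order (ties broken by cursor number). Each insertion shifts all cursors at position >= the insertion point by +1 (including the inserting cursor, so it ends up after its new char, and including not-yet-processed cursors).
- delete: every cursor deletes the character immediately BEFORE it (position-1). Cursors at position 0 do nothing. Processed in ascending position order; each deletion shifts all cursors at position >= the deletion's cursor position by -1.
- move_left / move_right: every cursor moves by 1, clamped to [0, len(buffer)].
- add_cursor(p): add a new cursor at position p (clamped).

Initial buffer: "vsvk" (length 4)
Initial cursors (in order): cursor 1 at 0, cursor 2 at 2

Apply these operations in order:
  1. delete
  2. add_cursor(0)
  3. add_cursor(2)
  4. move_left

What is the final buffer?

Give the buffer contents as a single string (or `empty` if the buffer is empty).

After op 1 (delete): buffer="vvk" (len 3), cursors c1@0 c2@1, authorship ...
After op 2 (add_cursor(0)): buffer="vvk" (len 3), cursors c1@0 c3@0 c2@1, authorship ...
After op 3 (add_cursor(2)): buffer="vvk" (len 3), cursors c1@0 c3@0 c2@1 c4@2, authorship ...
After op 4 (move_left): buffer="vvk" (len 3), cursors c1@0 c2@0 c3@0 c4@1, authorship ...

Answer: vvk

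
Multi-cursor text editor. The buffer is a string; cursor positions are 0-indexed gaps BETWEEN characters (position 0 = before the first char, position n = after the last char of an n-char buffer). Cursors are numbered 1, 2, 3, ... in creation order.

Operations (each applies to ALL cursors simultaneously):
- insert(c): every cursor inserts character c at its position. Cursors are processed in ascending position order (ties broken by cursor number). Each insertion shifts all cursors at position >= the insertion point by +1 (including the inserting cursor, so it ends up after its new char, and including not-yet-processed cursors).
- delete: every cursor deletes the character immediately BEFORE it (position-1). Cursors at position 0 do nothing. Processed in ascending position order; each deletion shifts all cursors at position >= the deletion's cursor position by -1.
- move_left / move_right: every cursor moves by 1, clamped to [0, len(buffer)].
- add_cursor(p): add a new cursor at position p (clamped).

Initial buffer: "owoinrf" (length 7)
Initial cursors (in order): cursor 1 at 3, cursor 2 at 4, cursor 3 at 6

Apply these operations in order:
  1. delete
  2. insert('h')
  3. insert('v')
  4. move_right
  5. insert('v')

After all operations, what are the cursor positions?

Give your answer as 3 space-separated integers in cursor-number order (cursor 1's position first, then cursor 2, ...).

After op 1 (delete): buffer="ownf" (len 4), cursors c1@2 c2@2 c3@3, authorship ....
After op 2 (insert('h')): buffer="owhhnhf" (len 7), cursors c1@4 c2@4 c3@6, authorship ..12.3.
After op 3 (insert('v')): buffer="owhhvvnhvf" (len 10), cursors c1@6 c2@6 c3@9, authorship ..1212.33.
After op 4 (move_right): buffer="owhhvvnhvf" (len 10), cursors c1@7 c2@7 c3@10, authorship ..1212.33.
After op 5 (insert('v')): buffer="owhhvvnvvhvfv" (len 13), cursors c1@9 c2@9 c3@13, authorship ..1212.1233.3

Answer: 9 9 13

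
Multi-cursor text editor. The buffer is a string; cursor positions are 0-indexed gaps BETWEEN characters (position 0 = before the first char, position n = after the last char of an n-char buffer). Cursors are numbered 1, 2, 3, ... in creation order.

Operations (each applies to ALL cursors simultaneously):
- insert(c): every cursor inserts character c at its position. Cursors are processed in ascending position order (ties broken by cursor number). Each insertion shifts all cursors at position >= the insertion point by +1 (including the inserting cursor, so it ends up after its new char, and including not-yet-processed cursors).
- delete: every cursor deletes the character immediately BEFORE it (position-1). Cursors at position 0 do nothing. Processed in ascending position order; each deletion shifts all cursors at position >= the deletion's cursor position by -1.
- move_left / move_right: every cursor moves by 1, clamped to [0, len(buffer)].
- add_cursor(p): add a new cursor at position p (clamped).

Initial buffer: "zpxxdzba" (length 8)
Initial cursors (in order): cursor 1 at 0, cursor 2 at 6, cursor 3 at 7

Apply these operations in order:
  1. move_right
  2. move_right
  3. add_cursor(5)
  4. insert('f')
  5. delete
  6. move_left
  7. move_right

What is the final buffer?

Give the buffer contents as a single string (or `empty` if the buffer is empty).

After op 1 (move_right): buffer="zpxxdzba" (len 8), cursors c1@1 c2@7 c3@8, authorship ........
After op 2 (move_right): buffer="zpxxdzba" (len 8), cursors c1@2 c2@8 c3@8, authorship ........
After op 3 (add_cursor(5)): buffer="zpxxdzba" (len 8), cursors c1@2 c4@5 c2@8 c3@8, authorship ........
After op 4 (insert('f')): buffer="zpfxxdfzbaff" (len 12), cursors c1@3 c4@7 c2@12 c3@12, authorship ..1...4...23
After op 5 (delete): buffer="zpxxdzba" (len 8), cursors c1@2 c4@5 c2@8 c3@8, authorship ........
After op 6 (move_left): buffer="zpxxdzba" (len 8), cursors c1@1 c4@4 c2@7 c3@7, authorship ........
After op 7 (move_right): buffer="zpxxdzba" (len 8), cursors c1@2 c4@5 c2@8 c3@8, authorship ........

Answer: zpxxdzba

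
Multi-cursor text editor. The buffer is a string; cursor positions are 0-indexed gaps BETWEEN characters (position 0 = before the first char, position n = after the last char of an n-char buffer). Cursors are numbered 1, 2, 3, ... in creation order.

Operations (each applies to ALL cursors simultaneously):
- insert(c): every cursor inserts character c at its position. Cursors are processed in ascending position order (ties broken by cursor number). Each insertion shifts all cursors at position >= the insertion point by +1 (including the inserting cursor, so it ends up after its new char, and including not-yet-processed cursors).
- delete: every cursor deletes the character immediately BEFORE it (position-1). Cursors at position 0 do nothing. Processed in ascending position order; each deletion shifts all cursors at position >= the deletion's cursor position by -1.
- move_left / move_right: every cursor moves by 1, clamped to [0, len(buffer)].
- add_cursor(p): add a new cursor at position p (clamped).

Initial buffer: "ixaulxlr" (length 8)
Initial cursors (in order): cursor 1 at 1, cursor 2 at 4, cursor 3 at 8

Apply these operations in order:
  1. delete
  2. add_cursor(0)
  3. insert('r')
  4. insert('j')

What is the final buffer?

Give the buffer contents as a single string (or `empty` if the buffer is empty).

After op 1 (delete): buffer="xalxl" (len 5), cursors c1@0 c2@2 c3@5, authorship .....
After op 2 (add_cursor(0)): buffer="xalxl" (len 5), cursors c1@0 c4@0 c2@2 c3@5, authorship .....
After op 3 (insert('r')): buffer="rrxarlxlr" (len 9), cursors c1@2 c4@2 c2@5 c3@9, authorship 14..2...3
After op 4 (insert('j')): buffer="rrjjxarjlxlrj" (len 13), cursors c1@4 c4@4 c2@8 c3@13, authorship 1414..22...33

Answer: rrjjxarjlxlrj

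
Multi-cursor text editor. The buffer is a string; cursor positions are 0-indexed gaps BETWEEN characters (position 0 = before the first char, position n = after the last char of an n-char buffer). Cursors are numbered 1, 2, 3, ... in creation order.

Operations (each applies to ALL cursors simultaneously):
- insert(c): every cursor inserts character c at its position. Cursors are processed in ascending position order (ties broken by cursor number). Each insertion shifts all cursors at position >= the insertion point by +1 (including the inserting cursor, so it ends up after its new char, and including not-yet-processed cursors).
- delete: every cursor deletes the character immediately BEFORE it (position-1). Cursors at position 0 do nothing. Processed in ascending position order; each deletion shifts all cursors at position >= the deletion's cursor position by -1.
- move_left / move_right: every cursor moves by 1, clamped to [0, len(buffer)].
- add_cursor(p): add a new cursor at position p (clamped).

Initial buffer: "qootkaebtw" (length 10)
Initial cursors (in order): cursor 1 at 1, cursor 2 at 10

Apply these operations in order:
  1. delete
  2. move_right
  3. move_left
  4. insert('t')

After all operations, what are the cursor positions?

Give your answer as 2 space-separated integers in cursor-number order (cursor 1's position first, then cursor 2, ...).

Answer: 1 9

Derivation:
After op 1 (delete): buffer="ootkaebt" (len 8), cursors c1@0 c2@8, authorship ........
After op 2 (move_right): buffer="ootkaebt" (len 8), cursors c1@1 c2@8, authorship ........
After op 3 (move_left): buffer="ootkaebt" (len 8), cursors c1@0 c2@7, authorship ........
After op 4 (insert('t')): buffer="tootkaebtt" (len 10), cursors c1@1 c2@9, authorship 1.......2.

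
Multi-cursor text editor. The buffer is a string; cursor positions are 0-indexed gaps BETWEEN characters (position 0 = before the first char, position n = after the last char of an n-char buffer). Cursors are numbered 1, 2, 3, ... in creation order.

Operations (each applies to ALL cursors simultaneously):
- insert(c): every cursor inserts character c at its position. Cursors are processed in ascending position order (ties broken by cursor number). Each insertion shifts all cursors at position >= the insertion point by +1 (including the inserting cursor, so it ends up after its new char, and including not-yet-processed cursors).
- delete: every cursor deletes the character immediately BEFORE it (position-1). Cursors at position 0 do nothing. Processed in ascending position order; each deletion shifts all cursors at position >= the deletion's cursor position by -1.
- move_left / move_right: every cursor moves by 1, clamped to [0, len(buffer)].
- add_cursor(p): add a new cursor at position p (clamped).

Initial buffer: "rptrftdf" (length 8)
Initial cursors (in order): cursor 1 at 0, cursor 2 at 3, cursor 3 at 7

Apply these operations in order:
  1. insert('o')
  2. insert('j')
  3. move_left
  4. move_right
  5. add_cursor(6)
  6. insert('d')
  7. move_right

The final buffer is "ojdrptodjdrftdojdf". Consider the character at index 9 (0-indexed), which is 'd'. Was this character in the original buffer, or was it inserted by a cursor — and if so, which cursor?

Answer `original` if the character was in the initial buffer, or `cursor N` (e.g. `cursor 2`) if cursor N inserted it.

After op 1 (insert('o')): buffer="orptorftdof" (len 11), cursors c1@1 c2@5 c3@10, authorship 1...2....3.
After op 2 (insert('j')): buffer="ojrptojrftdojf" (len 14), cursors c1@2 c2@7 c3@13, authorship 11...22....33.
After op 3 (move_left): buffer="ojrptojrftdojf" (len 14), cursors c1@1 c2@6 c3@12, authorship 11...22....33.
After op 4 (move_right): buffer="ojrptojrftdojf" (len 14), cursors c1@2 c2@7 c3@13, authorship 11...22....33.
After op 5 (add_cursor(6)): buffer="ojrptojrftdojf" (len 14), cursors c1@2 c4@6 c2@7 c3@13, authorship 11...22....33.
After op 6 (insert('d')): buffer="ojdrptodjdrftdojdf" (len 18), cursors c1@3 c4@8 c2@10 c3@17, authorship 111...2422....333.
After op 7 (move_right): buffer="ojdrptodjdrftdojdf" (len 18), cursors c1@4 c4@9 c2@11 c3@18, authorship 111...2422....333.
Authorship (.=original, N=cursor N): 1 1 1 . . . 2 4 2 2 . . . . 3 3 3 .
Index 9: author = 2

Answer: cursor 2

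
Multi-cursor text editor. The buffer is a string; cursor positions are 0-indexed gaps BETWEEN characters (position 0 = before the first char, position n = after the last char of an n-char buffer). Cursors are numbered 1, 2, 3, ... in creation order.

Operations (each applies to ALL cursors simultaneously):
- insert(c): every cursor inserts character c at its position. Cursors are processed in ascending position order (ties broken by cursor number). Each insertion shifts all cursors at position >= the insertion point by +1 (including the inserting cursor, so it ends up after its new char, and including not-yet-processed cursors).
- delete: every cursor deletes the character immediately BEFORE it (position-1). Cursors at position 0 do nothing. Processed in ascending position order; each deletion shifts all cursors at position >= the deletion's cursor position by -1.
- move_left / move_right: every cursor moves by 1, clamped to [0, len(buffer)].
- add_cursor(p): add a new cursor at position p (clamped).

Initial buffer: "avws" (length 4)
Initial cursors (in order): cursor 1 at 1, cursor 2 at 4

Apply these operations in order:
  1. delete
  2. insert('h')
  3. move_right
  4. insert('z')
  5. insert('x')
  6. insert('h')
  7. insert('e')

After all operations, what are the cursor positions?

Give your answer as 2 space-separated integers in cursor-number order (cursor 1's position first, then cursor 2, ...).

After op 1 (delete): buffer="vw" (len 2), cursors c1@0 c2@2, authorship ..
After op 2 (insert('h')): buffer="hvwh" (len 4), cursors c1@1 c2@4, authorship 1..2
After op 3 (move_right): buffer="hvwh" (len 4), cursors c1@2 c2@4, authorship 1..2
After op 4 (insert('z')): buffer="hvzwhz" (len 6), cursors c1@3 c2@6, authorship 1.1.22
After op 5 (insert('x')): buffer="hvzxwhzx" (len 8), cursors c1@4 c2@8, authorship 1.11.222
After op 6 (insert('h')): buffer="hvzxhwhzxh" (len 10), cursors c1@5 c2@10, authorship 1.111.2222
After op 7 (insert('e')): buffer="hvzxhewhzxhe" (len 12), cursors c1@6 c2@12, authorship 1.1111.22222

Answer: 6 12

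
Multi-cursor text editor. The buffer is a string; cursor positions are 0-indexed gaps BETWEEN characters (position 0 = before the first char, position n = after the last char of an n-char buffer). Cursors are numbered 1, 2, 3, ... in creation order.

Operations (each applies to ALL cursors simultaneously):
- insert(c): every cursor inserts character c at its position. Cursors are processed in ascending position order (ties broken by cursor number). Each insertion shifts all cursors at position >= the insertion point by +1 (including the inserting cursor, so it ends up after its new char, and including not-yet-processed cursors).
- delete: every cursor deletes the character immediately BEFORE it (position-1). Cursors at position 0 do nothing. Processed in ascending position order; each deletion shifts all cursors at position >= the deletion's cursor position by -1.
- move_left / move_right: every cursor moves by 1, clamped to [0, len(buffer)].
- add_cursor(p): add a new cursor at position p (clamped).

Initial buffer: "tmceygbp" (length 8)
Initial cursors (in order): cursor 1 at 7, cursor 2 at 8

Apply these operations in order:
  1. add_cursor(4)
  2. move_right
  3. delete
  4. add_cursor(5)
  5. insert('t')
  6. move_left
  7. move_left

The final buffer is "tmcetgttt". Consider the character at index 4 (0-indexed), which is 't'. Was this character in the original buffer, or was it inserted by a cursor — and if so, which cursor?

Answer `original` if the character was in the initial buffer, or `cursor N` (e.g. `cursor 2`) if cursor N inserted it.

Answer: cursor 3

Derivation:
After op 1 (add_cursor(4)): buffer="tmceygbp" (len 8), cursors c3@4 c1@7 c2@8, authorship ........
After op 2 (move_right): buffer="tmceygbp" (len 8), cursors c3@5 c1@8 c2@8, authorship ........
After op 3 (delete): buffer="tmceg" (len 5), cursors c3@4 c1@5 c2@5, authorship .....
After op 4 (add_cursor(5)): buffer="tmceg" (len 5), cursors c3@4 c1@5 c2@5 c4@5, authorship .....
After op 5 (insert('t')): buffer="tmcetgttt" (len 9), cursors c3@5 c1@9 c2@9 c4@9, authorship ....3.124
After op 6 (move_left): buffer="tmcetgttt" (len 9), cursors c3@4 c1@8 c2@8 c4@8, authorship ....3.124
After op 7 (move_left): buffer="tmcetgttt" (len 9), cursors c3@3 c1@7 c2@7 c4@7, authorship ....3.124
Authorship (.=original, N=cursor N): . . . . 3 . 1 2 4
Index 4: author = 3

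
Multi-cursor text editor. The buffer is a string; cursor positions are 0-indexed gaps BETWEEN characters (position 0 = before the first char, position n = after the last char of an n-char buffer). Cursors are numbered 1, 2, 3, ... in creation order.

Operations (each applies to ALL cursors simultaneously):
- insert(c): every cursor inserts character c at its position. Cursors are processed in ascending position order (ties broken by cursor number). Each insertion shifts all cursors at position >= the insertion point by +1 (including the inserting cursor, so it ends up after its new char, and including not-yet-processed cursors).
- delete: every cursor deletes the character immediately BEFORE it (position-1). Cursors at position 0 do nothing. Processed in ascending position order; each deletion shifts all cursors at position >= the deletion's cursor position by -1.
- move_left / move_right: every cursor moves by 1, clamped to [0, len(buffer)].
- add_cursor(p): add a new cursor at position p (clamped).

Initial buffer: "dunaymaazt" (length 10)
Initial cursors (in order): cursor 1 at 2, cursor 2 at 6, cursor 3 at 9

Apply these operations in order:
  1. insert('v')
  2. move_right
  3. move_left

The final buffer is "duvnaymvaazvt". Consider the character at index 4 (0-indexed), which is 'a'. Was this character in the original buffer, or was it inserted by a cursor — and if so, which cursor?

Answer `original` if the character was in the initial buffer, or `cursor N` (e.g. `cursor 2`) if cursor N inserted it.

After op 1 (insert('v')): buffer="duvnaymvaazvt" (len 13), cursors c1@3 c2@8 c3@12, authorship ..1....2...3.
After op 2 (move_right): buffer="duvnaymvaazvt" (len 13), cursors c1@4 c2@9 c3@13, authorship ..1....2...3.
After op 3 (move_left): buffer="duvnaymvaazvt" (len 13), cursors c1@3 c2@8 c3@12, authorship ..1....2...3.
Authorship (.=original, N=cursor N): . . 1 . . . . 2 . . . 3 .
Index 4: author = original

Answer: original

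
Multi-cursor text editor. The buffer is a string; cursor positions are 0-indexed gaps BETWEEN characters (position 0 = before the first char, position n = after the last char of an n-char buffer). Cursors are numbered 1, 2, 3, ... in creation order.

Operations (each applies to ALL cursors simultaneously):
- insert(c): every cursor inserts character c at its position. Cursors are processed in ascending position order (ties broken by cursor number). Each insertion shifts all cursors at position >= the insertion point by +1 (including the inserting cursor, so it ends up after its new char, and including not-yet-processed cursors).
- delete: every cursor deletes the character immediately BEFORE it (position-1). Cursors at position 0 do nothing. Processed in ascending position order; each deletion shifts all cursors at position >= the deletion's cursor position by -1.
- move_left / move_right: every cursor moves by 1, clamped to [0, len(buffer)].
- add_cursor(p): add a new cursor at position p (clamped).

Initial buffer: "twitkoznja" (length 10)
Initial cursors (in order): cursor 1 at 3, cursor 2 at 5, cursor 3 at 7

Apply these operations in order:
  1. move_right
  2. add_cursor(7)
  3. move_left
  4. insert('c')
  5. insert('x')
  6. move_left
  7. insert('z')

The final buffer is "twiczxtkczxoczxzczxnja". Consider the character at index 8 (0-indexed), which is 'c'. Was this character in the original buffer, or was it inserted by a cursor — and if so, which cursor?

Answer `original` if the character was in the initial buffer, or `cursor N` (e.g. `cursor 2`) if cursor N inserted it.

Answer: cursor 2

Derivation:
After op 1 (move_right): buffer="twitkoznja" (len 10), cursors c1@4 c2@6 c3@8, authorship ..........
After op 2 (add_cursor(7)): buffer="twitkoznja" (len 10), cursors c1@4 c2@6 c4@7 c3@8, authorship ..........
After op 3 (move_left): buffer="twitkoznja" (len 10), cursors c1@3 c2@5 c4@6 c3@7, authorship ..........
After op 4 (insert('c')): buffer="twictkcoczcnja" (len 14), cursors c1@4 c2@7 c4@9 c3@11, authorship ...1..2.4.3...
After op 5 (insert('x')): buffer="twicxtkcxocxzcxnja" (len 18), cursors c1@5 c2@9 c4@12 c3@15, authorship ...11..22.44.33...
After op 6 (move_left): buffer="twicxtkcxocxzcxnja" (len 18), cursors c1@4 c2@8 c4@11 c3@14, authorship ...11..22.44.33...
After op 7 (insert('z')): buffer="twiczxtkczxoczxzczxnja" (len 22), cursors c1@5 c2@10 c4@14 c3@18, authorship ...111..222.444.333...
Authorship (.=original, N=cursor N): . . . 1 1 1 . . 2 2 2 . 4 4 4 . 3 3 3 . . .
Index 8: author = 2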